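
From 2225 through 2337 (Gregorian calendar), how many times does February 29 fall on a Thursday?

3

Leap years in 2225–2337: 27 of them.
Feb 29 weekday advances by 5 (mod 7) from one leap year to the next four years later (or differs when a century non-leap intervenes).
Leap-day weekdays: 2228:Fri 2232:Wed 2236:Mon 2240:Sat 2244:Thu✓ 2248:Tue 2252:Sun 2256:Fri 2260:Wed 2264:Mon 2268:Sat 2272:Thu✓ 2276:Tue 2280:Sun 2284:Fri 2288:Wed 2292:Mon 2296:Sat 2304:Mon 2308:Sat 2312:Thu✓ 2316:Tue 2320:Sun 2324:Fri 2328:Wed 2332:Mon 2336:Sat
Thursday: 2244, 2272, 2312 → 3.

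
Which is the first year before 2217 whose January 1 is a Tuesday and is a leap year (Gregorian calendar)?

Jan 1 advances by 2 weekdays after a leap year and by 1 after a common year.
2217: Jan 1 is Wednesday.
2216: Monday (leap)
2215: Sunday
2214: Saturday
2213: Friday
2212: Wednesday (leap)
2211: Tuesday
2210: Monday
2209: Sunday
2208: Friday (leap)
2207: Thursday
2206: Wednesday
2205: Tuesday
2204: Sunday (leap)
2203: Saturday
2202: Friday
2201: Thursday
2200: Wednesday
2199: Tuesday
2198: Monday
2197: Sunday
2196: Friday (leap)
2195: Thursday
2194: Wednesday
2193: Tuesday
2192: Sunday (leap)
2191: Saturday
2190: Friday
2189: Thursday
2188: Tuesday (leap)
2188 begins on a Tuesday and is a leap year.

2188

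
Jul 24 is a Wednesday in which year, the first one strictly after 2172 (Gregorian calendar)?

From one year to the next, a fixed date's weekday advances by 1, or by 2 when a Feb 29 lies between the two dates.
2172: July 24 is Friday.
2173: Saturday (+1)
2174: Sunday (+1)
2175: Monday (+1)
2176: Wednesday (+2)
Jul 24 falls on a Wednesday in 2176.

2176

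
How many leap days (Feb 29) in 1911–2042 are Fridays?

Leap years in 1911–2042: 33 of them.
Feb 29 weekday advances by 5 (mod 7) from one leap year to the next four years later (or differs when a century non-leap intervenes).
Leap-day weekdays: 1912:Thu 1916:Tue 1920:Sun 1924:Fri✓ 1928:Wed 1932:Mon 1936:Sat 1940:Thu 1944:Tue 1948:Sun 1952:Fri✓ 1956:Wed 1960:Mon …(7 more)… 1992:Sat 1996:Thu 2000:Tue 2004:Sun 2008:Fri✓ 2012:Wed 2016:Mon 2020:Sat 2024:Thu 2028:Tue 2032:Sun 2036:Fri✓ 2040:Wed
Friday: 1924, 1952, 1980, 2008, 2036 → 5.

5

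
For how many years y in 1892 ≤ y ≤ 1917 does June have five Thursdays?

9

June has 30 days; it has five Thursdays when Thursday falls among the first (month-length − 28) days — i.e. when June 1 is one of Thursday/Wednesday.
June 1 by year: 1892:Wed✓ 1893:Thu✓ 1894:Fri 1895:Sat 1896:Mon 1897:Tue 1898:Wed✓ 1899:Thu✓ 1900:Fri 1901:Sat 1902:Sun 1903:Mon 1904:Wed✓ 1905:Thu✓ 1906:Fri 1907:Sat 1908:Mon 1909:Tue 1910:Wed✓ 1911:Thu✓ 1912:Sat 1913:Sun 1914:Mon 1915:Tue 1916:Thu✓ 1917:Fri
Years with five Thursdays: 1892, 1893, 1898, 1899, 1904, 1905, 1910, 1911, 1916 → 9.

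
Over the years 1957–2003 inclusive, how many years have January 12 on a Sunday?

Track January 12's weekday year by year (advancing +1, or +2 across a Feb 29):
  1957: Sat  1958: Sun (+1) ✓  1959: Mon (+1)  1960: Tue (+1)  1961: Thu (+2)
  1962: Fri (+1)  1963: Sat (+1)  1964: Sun (+1) ✓  1965: Tue (+2)  1966: Wed (+1)
  1967: Thu (+1)  1968: Fri (+1)  1969: Sun (+2) ✓  1970: Mon (+1)  … (19 more years) …
  1990: Fri (+1)  1991: Sat (+1)  1992: Sun (+1) ✓  1993: Tue (+2)  1994: Wed (+1)
  1995: Thu (+1)  1996: Fri (+1)  1997: Sun (+2) ✓  1998: Mon (+1)  1999: Tue (+1)
  2000: Wed (+1)  2001: Fri (+2)  2002: Sat (+1)  2003: Sun (+1) ✓
Sunday years: 1958, 1964, 1969, 1975, 1986, 1992, 1997, 2003 — 8 in total.

8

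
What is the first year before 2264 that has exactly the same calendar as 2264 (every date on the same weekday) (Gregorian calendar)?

Two years share a calendar iff Jan 1 falls on the same weekday and both are leap or both are common. 2264: Jan 1 is Friday, leap year.
2263: Jan 1 Thursday, common
2262: Jan 1 Wednesday, common
2261: Jan 1 Tuesday, common
2260: Jan 1 Sunday, leap
2259: Jan 1 Saturday, common
2258: Jan 1 Friday, common
2257: Jan 1 Thursday, common
2256: Jan 1 Tuesday, leap
2255: Jan 1 Monday, common
2254: Jan 1 Sunday, common
2253: Jan 1 Saturday, common
2252: Jan 1 Thursday, leap
2251: Jan 1 Wednesday, common
2250: Jan 1 Tuesday, common
2249: Jan 1 Monday, common
2248: Jan 1 Saturday, leap
2247: Jan 1 Friday, common
2246: Jan 1 Thursday, common
2245: Jan 1 Wednesday, common
2244: Jan 1 Monday, leap
2243: Jan 1 Sunday, common
2242: Jan 1 Saturday, common
2241: Jan 1 Friday, common
2240: Jan 1 Wednesday, leap
2239: Jan 1 Tuesday, common
2238: Jan 1 Monday, common
2237: Jan 1 Sunday, common
2236: Jan 1 Friday, leap
2236 matches on both conditions.

2236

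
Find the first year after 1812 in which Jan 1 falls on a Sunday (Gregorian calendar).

Jan 1 advances by 2 weekdays after a leap year and by 1 after a common year.
1812: Jan 1 is Wednesday (leap).
1813: Friday
1814: Saturday
1815: Sunday
1815 begins on a Sunday

1815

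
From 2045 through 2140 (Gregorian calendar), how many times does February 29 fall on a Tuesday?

3

Leap years in 2045–2140: 23 of them.
Feb 29 weekday advances by 5 (mod 7) from one leap year to the next four years later (or differs when a century non-leap intervenes).
Leap-day weekdays: 2048:Sat 2052:Thu 2056:Tue✓ 2060:Sun 2064:Fri 2068:Wed 2072:Mon 2076:Sat 2080:Thu 2084:Tue✓ 2088:Sun 2092:Fri 2096:Wed 2104:Fri 2108:Wed 2112:Mon 2116:Sat 2120:Thu 2124:Tue✓ 2128:Sun 2132:Fri 2136:Wed 2140:Mon
Tuesday: 2056, 2084, 2124 → 3.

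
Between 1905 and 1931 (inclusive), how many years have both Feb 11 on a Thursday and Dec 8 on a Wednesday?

Check each year's weekday for Feb 11 and Dec 8:
  1905: Sat/Fri  1906: Sun/Sat  1907: Mon/Sun  1908: Tue/Tue  1909: Thu/Wed ✓  1910: Fri/Thu  1911: Sat/Fri  1912: Sun/Sun  1913: Tue/Mon  1914: Wed/Tue  1915: Thu/Wed ✓  1916: Fri/Fri  1917: Sun/Sat  1918: Mon/Sun  1919: Tue/Mon  1920: Wed/Wed  1921: Fri/Thu  1922: Sat/Fri  1923: Sun/Sat  1924: Mon/Mon  1925: Wed/Tue  1926: Thu/Wed ✓  1927: Fri/Thu  1928: Sat/Sat  1929: Mon/Sun  1930: Tue/Mon  1931: Wed/Tue
Both conditions hold in: 1909, 1915, 1926 — 3.

3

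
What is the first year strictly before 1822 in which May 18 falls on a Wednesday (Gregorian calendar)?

From one year to the next, a fixed date's weekday advances by 1, or by 2 when a Feb 29 lies between the two dates.
1822: May 18 is Saturday.
1821: Friday (−1)
1820: Thursday (−1)
1819: Tuesday (−2)
1818: Monday (−1)
1817: Sunday (−1)
1816: Saturday (−1)
1815: Thursday (−2)
1814: Wednesday (−1)
May 18 falls on a Wednesday in 1814.

1814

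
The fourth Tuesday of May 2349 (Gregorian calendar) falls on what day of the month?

May 1, 2349 is a Sunday, so the first Tuesday is the 3rd.
The fourth Tuesday is 3 + 21 = 24.

24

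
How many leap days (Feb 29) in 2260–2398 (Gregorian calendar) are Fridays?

Leap years in 2260–2398: 34 of them.
Feb 29 weekday advances by 5 (mod 7) from one leap year to the next four years later (or differs when a century non-leap intervenes).
Leap-day weekdays: 2260:Wed 2264:Mon 2268:Sat 2272:Thu 2276:Tue 2280:Sun 2284:Fri✓ 2288:Wed 2292:Mon 2296:Sat 2304:Mon 2308:Sat 2312:Thu …(8 more)… 2348:Sun 2352:Fri✓ 2356:Wed 2360:Mon 2364:Sat 2368:Thu 2372:Tue 2376:Sun 2380:Fri✓ 2384:Wed 2388:Mon 2392:Sat 2396:Thu
Friday: 2284, 2324, 2352, 2380 → 4.

4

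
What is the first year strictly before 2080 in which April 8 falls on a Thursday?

From one year to the next, a fixed date's weekday advances by 1, or by 2 when a Feb 29 lies between the two dates.
2080: April 8 is Monday.
2079: Saturday (−2)
2078: Friday (−1)
2077: Thursday (−1)
April 8 falls on a Thursday in 2077.

2077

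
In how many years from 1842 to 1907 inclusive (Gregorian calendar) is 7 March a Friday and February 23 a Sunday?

7

Check each year's weekday for 7 March and February 23:
  1842: Mon/Wed  1843: Tue/Thu  1844: Thu/Fri  1845: Fri/Sun ✓  1846: Sat/Mon  1847: Sun/Tue  1848: Tue/Wed  1849: Wed/Fri  1850: Thu/Sat  1851: Fri/Sun ✓  1852: Sun/Mon  1853: Mon/Wed  1854: Tue/Thu  1855: Wed/Fri  …(38 more)…  1894: Wed/Fri  1895: Thu/Sat  1896: Sat/Sun  1897: Sun/Tue  1898: Mon/Wed  1899: Tue/Thu  1900: Wed/Fri  1901: Thu/Sat  1902: Fri/Sun ✓  1903: Sat/Mon  1904: Mon/Tue  1905: Tue/Thu  1906: Wed/Fri  1907: Thu/Sat
Both conditions hold in: 1845, 1851, 1862, 1873, 1879, 1890, 1902 — 7.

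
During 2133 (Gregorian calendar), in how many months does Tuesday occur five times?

4

A month of length L has five Tuesdays iff its first Tuesday is on day ≤ L−28 (so day 1–3 in a 31-day month, 1–2 in a 30-day month, day 1 in a leap February).
Checking each month of 2133: Jan starts Thu (31d); Feb starts Sun (28d); Mar starts Sun (31d) ✓; Apr starts Wed (30d); May starts Fri (31d); Jun starts Mon (30d) ✓; Jul starts Wed (31d); Aug starts Sat (31d); Sep starts Tue (30d) ✓; Oct starts Thu (31d); Nov starts Sun (30d); Dec starts Tue (31d) ✓.
Five-Tuesday months: March, June, September, December → 4.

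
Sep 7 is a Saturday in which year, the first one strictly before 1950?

From one year to the next, a fixed date's weekday advances by 1, or by 2 when a Feb 29 lies between the two dates.
1950: September 7 is Thursday.
1949: Wednesday (−1)
1948: Tuesday (−1)
1947: Sunday (−2)
1946: Saturday (−1)
Sep 7 falls on a Saturday in 1946.

1946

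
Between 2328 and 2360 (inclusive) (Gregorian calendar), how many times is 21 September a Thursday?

4

Track 21 September's weekday year by year (advancing +1, or +2 across a Feb 29):
  2328: Fri  2329: Sat (+1)  2330: Sun (+1)  2331: Mon (+1)  2332: Wed (+2)
  2333: Thu (+1) ✓  2334: Fri (+1)  2335: Sat (+1)  2336: Mon (+2)  2337: Tue (+1)
  2338: Wed (+1)  2339: Thu (+1) ✓  2340: Sat (+2)  2341: Sun (+1)  … (5 more years) …
  2347: Sun (+1)  2348: Tue (+2)  2349: Wed (+1)  2350: Thu (+1) ✓  2351: Fri (+1)
  2352: Sun (+2)  2353: Mon (+1)  2354: Tue (+1)  2355: Wed (+1)  2356: Fri (+2)
  2357: Sat (+1)  2358: Sun (+1)  2359: Mon (+1)  2360: Wed (+2)
Thursday years: 2333, 2339, 2344, 2350 — 4 in total.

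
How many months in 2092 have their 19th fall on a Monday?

Check the 19th of each month of 2092: Jan 19: Sat, Feb 19: Tue, Mar 19: Wed, Apr 19: Sat, May 19: Mon, Jun 19: Thu, Jul 19: Sat, Aug 19: Tue, Sep 19: Fri, Oct 19: Sun, Nov 19: Wed, Dec 19: Fri.
Monday occurs in May — 1 month.

1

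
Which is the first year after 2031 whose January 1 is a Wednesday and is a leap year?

2048

Jan 1 advances by 2 weekdays after a leap year and by 1 after a common year.
2031: Jan 1 is Wednesday.
2032: Thursday (leap)
2033: Saturday
2034: Sunday
2035: Monday
2036: Tuesday (leap)
2037: Thursday
2038: Friday
2039: Saturday
2040: Sunday (leap)
2041: Tuesday
2042: Wednesday
2043: Thursday
2044: Friday (leap)
2045: Sunday
2046: Monday
2047: Tuesday
2048: Wednesday (leap)
2048 begins on a Wednesday and is a leap year.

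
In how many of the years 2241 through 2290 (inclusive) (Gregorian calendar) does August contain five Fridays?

August has 31 days; it has five Fridays when Friday falls among the first (month-length − 28) days — i.e. when August 1 is one of Friday/Thursday/Wednesday.
August 1 by year: 2241:Sun 2242:Mon 2243:Tue 2244:Thu✓ 2245:Fri✓ 2246:Sat 2247:Sun 2248:Tue 2249:Wed✓ 2250:Thu✓ 2251:Fri✓ 2252:Sun 2253:Mon 2254:Tue 2255:Wed✓ …(20 more)… 2276:Tue 2277:Wed✓ 2278:Thu✓ 2279:Fri✓ 2280:Sun 2281:Mon 2282:Tue 2283:Wed✓ 2284:Fri✓ 2285:Sat 2286:Sun 2287:Mon 2288:Wed✓ 2289:Thu✓ 2290:Fri✓
Years with five Fridays: 2244, 2245, 2249, 2250, 2251, 2255, 2256, 2260, 2261, 2262, 2266, 2267, 2272, 2273, 2277, 2278, 2279, 2283, 2284, 2288, 2289, 2290 → 22.

22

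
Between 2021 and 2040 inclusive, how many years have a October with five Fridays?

October has 31 days; it has five Fridays when Friday falls among the first (month-length − 28) days — i.e. when October 1 is one of Friday/Thursday/Wednesday.
October 1 by year: 2021:Fri✓ 2022:Sat 2023:Sun 2024:Tue 2025:Wed✓ 2026:Thu✓ 2027:Fri✓ 2028:Sun 2029:Mon 2030:Tue 2031:Wed✓ 2032:Fri✓ 2033:Sat 2034:Sun 2035:Mon 2036:Wed✓ 2037:Thu✓ 2038:Fri✓ 2039:Sat 2040:Mon
Years with five Fridays: 2021, 2025, 2026, 2027, 2031, 2032, 2036, 2037, 2038 → 9.

9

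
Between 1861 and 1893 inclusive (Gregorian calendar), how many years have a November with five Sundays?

November has 30 days; it has five Sundays when Sunday falls among the first (month-length − 28) days — i.e. when November 1 is one of Sunday/Saturday.
November 1 by year: 1861:Fri 1862:Sat✓ 1863:Sun✓ 1864:Tue 1865:Wed 1866:Thu 1867:Fri 1868:Sun✓ 1869:Mon 1870:Tue 1871:Wed 1872:Fri 1873:Sat✓ 1874:Sun✓ 1875:Mon …(3 more)… 1879:Sat✓ 1880:Mon 1881:Tue 1882:Wed 1883:Thu 1884:Sat✓ 1885:Sun✓ 1886:Mon 1887:Tue 1888:Thu 1889:Fri 1890:Sat✓ 1891:Sun✓ 1892:Tue 1893:Wed
Years with five Sundays: 1862, 1863, 1868, 1873, 1874, 1879, 1884, 1885, 1890, 1891 → 10.

10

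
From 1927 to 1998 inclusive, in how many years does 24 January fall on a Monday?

Track 24 January's weekday year by year (advancing +1, or +2 across a Feb 29):
  1927: Mon ✓  1928: Tue (+1)  1929: Thu (+2)  1930: Fri (+1)  1931: Sat (+1)
  1932: Sun (+1)  1933: Tue (+2)  1934: Wed (+1)  1935: Thu (+1)  1936: Fri (+1)
  1937: Sun (+2)  1938: Mon (+1) ✓  1939: Tue (+1)  1940: Wed (+1)  … (44 more years) …
  1985: Thu (+2)  1986: Fri (+1)  1987: Sat (+1)  1988: Sun (+1)  1989: Tue (+2)
  1990: Wed (+1)  1991: Thu (+1)  1992: Fri (+1)  1993: Sun (+2)  1994: Mon (+1) ✓
  1995: Tue (+1)  1996: Wed (+1)  1997: Fri (+2)  1998: Sat (+1)
Monday years: 1927, 1938, 1944, 1949, 1955, 1966, 1972, 1977, 1983, 1994 — 10 in total.

10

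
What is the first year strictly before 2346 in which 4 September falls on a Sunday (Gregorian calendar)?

2338

From one year to the next, a fixed date's weekday advances by 1, or by 2 when a Feb 29 lies between the two dates.
2346: September 4 is Wednesday.
2345: Tuesday (−1)
2344: Monday (−1)
2343: Saturday (−2)
2342: Friday (−1)
2341: Thursday (−1)
2340: Wednesday (−1)
2339: Monday (−2)
2338: Sunday (−1)
4 September falls on a Sunday in 2338.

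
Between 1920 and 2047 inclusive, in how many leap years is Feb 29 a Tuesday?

4

Leap years in 1920–2047: 32 of them.
Feb 29 weekday advances by 5 (mod 7) from one leap year to the next four years later (or differs when a century non-leap intervenes).
Leap-day weekdays: 1920:Sun 1924:Fri 1928:Wed 1932:Mon 1936:Sat 1940:Thu 1944:Tue✓ 1948:Sun 1952:Fri 1956:Wed 1960:Mon 1964:Sat 1968:Thu …(6 more)… 1996:Thu 2000:Tue✓ 2004:Sun 2008:Fri 2012:Wed 2016:Mon 2020:Sat 2024:Thu 2028:Tue✓ 2032:Sun 2036:Fri 2040:Wed 2044:Mon
Tuesday: 1944, 1972, 2000, 2028 → 4.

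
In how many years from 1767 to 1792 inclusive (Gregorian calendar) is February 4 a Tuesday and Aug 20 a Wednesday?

Check each year's weekday for February 4 and Aug 20:
  1767: Wed/Thu  1768: Thu/Sat  1769: Sat/Sun  1770: Sun/Mon  1771: Mon/Tue  1772: Tue/Thu  1773: Thu/Fri  1774: Fri/Sat  1775: Sat/Sun  1776: Sun/Tue  1777: Tue/Wed ✓  1778: Wed/Thu  1779: Thu/Fri  1780: Fri/Sun  1781: Sun/Mon  1782: Mon/Tue  1783: Tue/Wed ✓  1784: Wed/Fri  1785: Fri/Sat  1786: Sat/Sun  1787: Sun/Mon  1788: Mon/Wed  1789: Wed/Thu  1790: Thu/Fri  1791: Fri/Sat  1792: Sat/Mon
Both conditions hold in: 1777, 1783 — 2.

2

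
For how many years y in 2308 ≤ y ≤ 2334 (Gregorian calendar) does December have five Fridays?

12

December has 31 days; it has five Fridays when Friday falls among the first (month-length − 28) days — i.e. when December 1 is one of Friday/Thursday/Wednesday.
December 1 by year: 2308:Tue 2309:Wed✓ 2310:Thu✓ 2311:Fri✓ 2312:Sun 2313:Mon 2314:Tue 2315:Wed✓ 2316:Fri✓ 2317:Sat 2318:Sun 2319:Mon 2320:Wed✓ 2321:Thu✓ 2322:Fri✓ 2323:Sat 2324:Mon 2325:Tue 2326:Wed✓ 2327:Thu✓ 2328:Sat 2329:Sun 2330:Mon 2331:Tue 2332:Thu✓ 2333:Fri✓ 2334:Sat
Years with five Fridays: 2309, 2310, 2311, 2315, 2316, 2320, 2321, 2322, 2326, 2327, 2332, 2333 → 12.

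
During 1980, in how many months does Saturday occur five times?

A month of length L has five Saturdays iff its first Saturday is on day ≤ L−28 (so day 1–3 in a 31-day month, 1–2 in a 30-day month, day 1 in a leap February).
Checking each month of 1980: Jan starts Tue (31d); Feb starts Fri (29d); Mar starts Sat (31d) ✓; Apr starts Tue (30d); May starts Thu (31d) ✓; Jun starts Sun (30d); Jul starts Tue (31d); Aug starts Fri (31d) ✓; Sep starts Mon (30d); Oct starts Wed (31d); Nov starts Sat (30d) ✓; Dec starts Mon (31d).
Five-Saturday months: March, May, August, November → 4.

4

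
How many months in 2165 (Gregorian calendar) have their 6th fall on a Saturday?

2

Check the 6th of each month of 2165: Jan 6: Sun, Feb 6: Wed, Mar 6: Wed, Apr 6: Sat, May 6: Mon, Jun 6: Thu, Jul 6: Sat, Aug 6: Tue, Sep 6: Fri, Oct 6: Sun, Nov 6: Wed, Dec 6: Fri.
Saturday occurs in April, July — 2 months.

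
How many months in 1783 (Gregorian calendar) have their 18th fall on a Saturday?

Check the 18th of each month of 1783: Jan 18: Sat, Feb 18: Tue, Mar 18: Tue, Apr 18: Fri, May 18: Sun, Jun 18: Wed, Jul 18: Fri, Aug 18: Mon, Sep 18: Thu, Oct 18: Sat, Nov 18: Tue, Dec 18: Thu.
Saturday occurs in January, October — 2 months.

2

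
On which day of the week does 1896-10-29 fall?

Thursday

January 1, 1896 is a Wednesday.
October 29 is day 303 of the year, i.e. 302 days after Jan 1.
302 mod 7 = 1, so advance 1 weekday from Wednesday: Thursday.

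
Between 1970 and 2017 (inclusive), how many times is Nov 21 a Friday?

7

Track Nov 21's weekday year by year (advancing +1, or +2 across a Feb 29):
  1970: Sat  1971: Sun (+1)  1972: Tue (+2)  1973: Wed (+1)  1974: Thu (+1)
  1975: Fri (+1) ✓  1976: Sun (+2)  1977: Mon (+1)  1978: Tue (+1)  1979: Wed (+1)
  1980: Fri (+2) ✓  1981: Sat (+1)  1982: Sun (+1)  1983: Mon (+1)  … (20 more years) …
  2004: Sun (+2)  2005: Mon (+1)  2006: Tue (+1)  2007: Wed (+1)  2008: Fri (+2) ✓
  2009: Sat (+1)  2010: Sun (+1)  2011: Mon (+1)  2012: Wed (+2)  2013: Thu (+1)
  2014: Fri (+1) ✓  2015: Sat (+1)  2016: Mon (+2)  2017: Tue (+1)
Friday years: 1975, 1980, 1986, 1997, 2003, 2008, 2014 — 7 in total.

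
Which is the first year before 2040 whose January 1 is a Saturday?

2039

Jan 1 advances by 2 weekdays after a leap year and by 1 after a common year.
2040: Jan 1 is Sunday (leap).
2039: Saturday
2039 begins on a Saturday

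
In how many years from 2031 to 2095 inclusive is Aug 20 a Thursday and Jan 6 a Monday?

Check each year's weekday for Aug 20 and Jan 6:
  2031: Wed/Mon  2032: Fri/Tue  2033: Sat/Thu  2034: Sun/Fri  2035: Mon/Sat  2036: Wed/Sun  2037: Thu/Tue  2038: Fri/Wed  2039: Sat/Thu  2040: Mon/Fri  2041: Tue/Sun  2042: Wed/Mon  2043: Thu/Tue  2044: Sat/Wed  …(37 more)…  2082: Thu/Tue  2083: Fri/Wed  2084: Sun/Thu  2085: Mon/Sat  2086: Tue/Sun  2087: Wed/Mon  2088: Fri/Tue  2089: Sat/Thu  2090: Sun/Fri  2091: Mon/Sat  2092: Wed/Sun  2093: Thu/Tue  2094: Fri/Wed  2095: Sat/Thu
Both conditions hold in: 2048, 2076 — 2.

2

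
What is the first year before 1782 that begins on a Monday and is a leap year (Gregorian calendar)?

1776

Jan 1 advances by 2 weekdays after a leap year and by 1 after a common year.
1782: Jan 1 is Tuesday.
1781: Monday
1780: Saturday (leap)
1779: Friday
1778: Thursday
1777: Wednesday
1776: Monday (leap)
1776 begins on a Monday and is a leap year.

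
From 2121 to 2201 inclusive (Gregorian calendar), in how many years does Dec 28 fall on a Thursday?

Track Dec 28's weekday year by year (advancing +1, or +2 across a Feb 29):
  2121: Sun  2122: Mon (+1)  2123: Tue (+1)  2124: Thu (+2) ✓  2125: Fri (+1)
  2126: Sat (+1)  2127: Sun (+1)  2128: Tue (+2)  2129: Wed (+1)  2130: Thu (+1) ✓
  2131: Fri (+1)  2132: Sun (+2)  2133: Mon (+1)  2134: Tue (+1)  … (53 more years) …
  2188: Sun (+2)  2189: Mon (+1)  2190: Tue (+1)  2191: Wed (+1)  2192: Fri (+2)
  2193: Sat (+1)  2194: Sun (+1)  2195: Mon (+1)  2196: Wed (+2)  2197: Thu (+1) ✓
  2198: Fri (+1)  2199: Sat (+1)  2200: Sun (+1)  2201: Mon (+1)
Thursday years: 2124, 2130, 2141, 2147, 2152, 2158, 2169, 2175, 2180, 2186, 2197 — 11 in total.

11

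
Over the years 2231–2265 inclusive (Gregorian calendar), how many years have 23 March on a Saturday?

5

Track 23 March's weekday year by year (advancing +1, or +2 across a Feb 29):
  2231: Wed  2232: Fri (+2)  2233: Sat (+1) ✓  2234: Sun (+1)  2235: Mon (+1)
  2236: Wed (+2)  2237: Thu (+1)  2238: Fri (+1)  2239: Sat (+1) ✓  2240: Mon (+2)
  2241: Tue (+1)  2242: Wed (+1)  2243: Thu (+1)  2244: Sat (+2) ✓  … (7 more years) …
  2252: Tue (+2)  2253: Wed (+1)  2254: Thu (+1)  2255: Fri (+1)  2256: Sun (+2)
  2257: Mon (+1)  2258: Tue (+1)  2259: Wed (+1)  2260: Fri (+2)  2261: Sat (+1) ✓
  2262: Sun (+1)  2263: Mon (+1)  2264: Wed (+2)  2265: Thu (+1)
Saturday years: 2233, 2239, 2244, 2250, 2261 — 5 in total.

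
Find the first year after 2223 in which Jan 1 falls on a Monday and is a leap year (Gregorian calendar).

2244

Jan 1 advances by 2 weekdays after a leap year and by 1 after a common year.
2223: Jan 1 is Wednesday.
2224: Thursday (leap)
2225: Saturday
2226: Sunday
2227: Monday
2228: Tuesday (leap)
2229: Thursday
2230: Friday
2231: Saturday
2232: Sunday (leap)
2233: Tuesday
2234: Wednesday
2235: Thursday
2236: Friday (leap)
2237: Sunday
2238: Monday
2239: Tuesday
2240: Wednesday (leap)
2241: Friday
2242: Saturday
2243: Sunday
2244: Monday (leap)
2244 begins on a Monday and is a leap year.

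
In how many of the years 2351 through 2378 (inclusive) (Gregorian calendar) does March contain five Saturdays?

12

March has 31 days; it has five Saturdays when Saturday falls among the first (month-length − 28) days — i.e. when March 1 is one of Saturday/Friday/Thursday.
March 1 by year: 2351:Thu✓ 2352:Sat✓ 2353:Sun 2354:Mon 2355:Tue 2356:Thu✓ 2357:Fri✓ 2358:Sat✓ 2359:Sun 2360:Tue 2361:Wed 2362:Thu✓ 2363:Fri✓ 2364:Sun 2365:Mon 2366:Tue 2367:Wed 2368:Fri✓ 2369:Sat✓ 2370:Sun 2371:Mon 2372:Wed 2373:Thu✓ 2374:Fri✓ 2375:Sat✓ 2376:Mon 2377:Tue 2378:Wed
Years with five Saturdays: 2351, 2352, 2356, 2357, 2358, 2362, 2363, 2368, 2369, 2373, 2374, 2375 → 12.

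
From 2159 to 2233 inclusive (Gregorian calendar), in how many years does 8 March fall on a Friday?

Track 8 March's weekday year by year (advancing +1, or +2 across a Feb 29):
  2159: Thu  2160: Sat (+2)  2161: Sun (+1)  2162: Mon (+1)  2163: Tue (+1)
  2164: Thu (+2)  2165: Fri (+1) ✓  2166: Sat (+1)  2167: Sun (+1)  2168: Tue (+2)
  2169: Wed (+1)  2170: Thu (+1)  2171: Fri (+1) ✓  2172: Sun (+2)  … (47 more years) …
  2220: Wed (+2)  2221: Thu (+1)  2222: Fri (+1) ✓  2223: Sat (+1)  2224: Mon (+2)
  2225: Tue (+1)  2226: Wed (+1)  2227: Thu (+1)  2228: Sat (+2)  2229: Sun (+1)
  2230: Mon (+1)  2231: Tue (+1)  2232: Thu (+2)  2233: Fri (+1) ✓
Friday years: 2165, 2171, 2176, 2182, 2193, 2199, 2205, 2211, 2216, 2222, 2233 — 11 in total.

11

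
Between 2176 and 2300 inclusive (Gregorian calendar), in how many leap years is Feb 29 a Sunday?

4

Leap years in 2176–2300: 30 of them.
Feb 29 weekday advances by 5 (mod 7) from one leap year to the next four years later (or differs when a century non-leap intervenes).
Leap-day weekdays: 2176:Thu 2180:Tue 2184:Sun✓ 2188:Fri 2192:Wed 2196:Mon 2204:Wed 2208:Mon 2212:Sat 2216:Thu 2220:Tue 2224:Sun✓ 2228:Fri …(4 more)… 2248:Tue 2252:Sun✓ 2256:Fri 2260:Wed 2264:Mon 2268:Sat 2272:Thu 2276:Tue 2280:Sun✓ 2284:Fri 2288:Wed 2292:Mon 2296:Sat
Sunday: 2184, 2224, 2252, 2280 → 4.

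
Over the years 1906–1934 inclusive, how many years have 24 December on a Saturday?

Track 24 December's weekday year by year (advancing +1, or +2 across a Feb 29):
  1906: Mon  1907: Tue (+1)  1908: Thu (+2)  1909: Fri (+1)  1910: Sat (+1) ✓
  1911: Sun (+1)  1912: Tue (+2)  1913: Wed (+1)  1914: Thu (+1)  1915: Fri (+1)
  1916: Sun (+2)  1917: Mon (+1)  1918: Tue (+1)  1919: Wed (+1)  1920: Fri (+2)
  1921: Sat (+1) ✓  1922: Sun (+1)  1923: Mon (+1)  1924: Wed (+2)  1925: Thu (+1)
  1926: Fri (+1)  1927: Sat (+1) ✓  1928: Mon (+2)  1929: Tue (+1)  1930: Wed (+1)
  1931: Thu (+1)  1932: Sat (+2) ✓  1933: Sun (+1)  1934: Mon (+1)
Saturday years: 1910, 1921, 1927, 1932 — 4 in total.

4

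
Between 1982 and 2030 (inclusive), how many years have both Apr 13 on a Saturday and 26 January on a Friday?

2

Check each year's weekday for Apr 13 and 26 January:
  1982: Tue/Tue  1983: Wed/Wed  1984: Fri/Thu  1985: Sat/Sat  1986: Sun/Sun  1987: Mon/Mon  1988: Wed/Tue  1989: Thu/Thu  1990: Fri/Fri  1991: Sat/Sat  1992: Mon/Sun  1993: Tue/Tue  1994: Wed/Wed  1995: Thu/Thu  …(21 more)…  2017: Thu/Thu  2018: Fri/Fri  2019: Sat/Sat  2020: Mon/Sun  2021: Tue/Tue  2022: Wed/Wed  2023: Thu/Thu  2024: Sat/Fri ✓  2025: Sun/Sun  2026: Mon/Mon  2027: Tue/Tue  2028: Thu/Wed  2029: Fri/Fri  2030: Sat/Sat
Both conditions hold in: 1996, 2024 — 2.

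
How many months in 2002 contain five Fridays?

4

A month of length L has five Fridays iff its first Friday is on day ≤ L−28 (so day 1–3 in a 31-day month, 1–2 in a 30-day month, day 1 in a leap February).
Checking each month of 2002: Jan starts Tue (31d); Feb starts Fri (28d); Mar starts Fri (31d) ✓; Apr starts Mon (30d); May starts Wed (31d) ✓; Jun starts Sat (30d); Jul starts Mon (31d); Aug starts Thu (31d) ✓; Sep starts Sun (30d); Oct starts Tue (31d); Nov starts Fri (30d) ✓; Dec starts Sun (31d).
Five-Friday months: March, May, August, November → 4.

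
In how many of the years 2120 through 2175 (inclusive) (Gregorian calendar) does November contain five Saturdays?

16

November has 30 days; it has five Saturdays when Saturday falls among the first (month-length − 28) days — i.e. when November 1 is one of Saturday/Friday.
November 1 by year: 2120:Fri✓ 2121:Sat✓ 2122:Sun 2123:Mon 2124:Wed 2125:Thu 2126:Fri✓ 2127:Sat✓ 2128:Mon 2129:Tue 2130:Wed 2131:Thu 2132:Sat✓ 2133:Sun 2134:Mon …(26 more)… 2161:Sun 2162:Mon 2163:Tue 2164:Thu 2165:Fri✓ 2166:Sat✓ 2167:Sun 2168:Tue 2169:Wed 2170:Thu 2171:Fri✓ 2172:Sun 2173:Mon 2174:Tue 2175:Wed
Years with five Saturdays: 2120, 2121, 2126, 2127, 2132, 2137, 2138, 2143, 2148, 2149, 2154, 2155, 2160, 2165, 2166, 2171 → 16.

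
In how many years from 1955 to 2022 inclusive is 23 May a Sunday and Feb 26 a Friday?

7

Check each year's weekday for 23 May and Feb 26:
  1955: Mon/Sat  1956: Wed/Sun  1957: Thu/Tue  1958: Fri/Wed  1959: Sat/Thu  1960: Mon/Fri  1961: Tue/Sun  1962: Wed/Mon  1963: Thu/Tue  1964: Sat/Wed  1965: Sun/Fri ✓  1966: Mon/Sat  1967: Tue/Sun  1968: Thu/Mon  …(40 more)…  2009: Sat/Thu  2010: Sun/Fri ✓  2011: Mon/Sat  2012: Wed/Sun  2013: Thu/Tue  2014: Fri/Wed  2015: Sat/Thu  2016: Mon/Fri  2017: Tue/Sun  2018: Wed/Mon  2019: Thu/Tue  2020: Sat/Wed  2021: Sun/Fri ✓  2022: Mon/Sat
Both conditions hold in: 1965, 1971, 1982, 1993, 1999, 2010, 2021 — 7.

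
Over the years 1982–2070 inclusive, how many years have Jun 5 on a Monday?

Track Jun 5's weekday year by year (advancing +1, or +2 across a Feb 29):
  1982: Sat  1983: Sun (+1)  1984: Tue (+2)  1985: Wed (+1)  1986: Thu (+1)
  1987: Fri (+1)  1988: Sun (+2)  1989: Mon (+1) ✓  1990: Tue (+1)  1991: Wed (+1)
  1992: Fri (+2)  1993: Sat (+1)  1994: Sun (+1)  1995: Mon (+1) ✓  … (61 more years) …
  2057: Tue (+1)  2058: Wed (+1)  2059: Thu (+1)  2060: Sat (+2)  2061: Sun (+1)
  2062: Mon (+1) ✓  2063: Tue (+1)  2064: Thu (+2)  2065: Fri (+1)  2066: Sat (+1)
  2067: Sun (+1)  2068: Tue (+2)  2069: Wed (+1)  2070: Thu (+1)
Monday years: 1989, 1995, 2000, 2006, 2017, 2023, 2028, 2034, 2045, 2051, 2056, 2062 — 12 in total.

12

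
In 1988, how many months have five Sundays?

4

A month of length L has five Sundays iff its first Sunday is on day ≤ L−28 (so day 1–3 in a 31-day month, 1–2 in a 30-day month, day 1 in a leap February).
Checking each month of 1988: Jan starts Fri (31d) ✓; Feb starts Mon (29d); Mar starts Tue (31d); Apr starts Fri (30d); May starts Sun (31d) ✓; Jun starts Wed (30d); Jul starts Fri (31d) ✓; Aug starts Mon (31d); Sep starts Thu (30d); Oct starts Sat (31d) ✓; Nov starts Tue (30d); Dec starts Thu (31d).
Five-Sunday months: January, May, July, October → 4.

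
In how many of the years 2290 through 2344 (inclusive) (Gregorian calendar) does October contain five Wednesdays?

October has 31 days; it has five Wednesdays when Wednesday falls among the first (month-length − 28) days — i.e. when October 1 is one of Wednesday/Tuesday/Monday.
October 1 by year: 2290:Wed✓ 2291:Thu 2292:Sat 2293:Sun 2294:Mon✓ 2295:Tue✓ 2296:Thu 2297:Fri 2298:Sat 2299:Sun 2300:Mon✓ 2301:Tue✓ 2302:Wed✓ 2303:Thu 2304:Sat …(25 more)… 2330:Wed✓ 2331:Thu 2332:Sat 2333:Sun 2334:Mon✓ 2335:Tue✓ 2336:Thu 2337:Fri 2338:Sat 2339:Sun 2340:Tue✓ 2341:Wed✓ 2342:Thu 2343:Fri 2344:Sun
Years with five Wednesdays: 2290, 2294, 2295, 2300, 2301, 2302, 2306, 2307, 2312, 2313, 2317, 2318, 2319, 2323, 2324, 2328, 2329, 2330, 2334, 2335, 2340, 2341 → 22.

22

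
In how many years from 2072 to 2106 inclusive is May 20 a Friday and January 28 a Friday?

4

Check each year's weekday for May 20 and January 28:
  2072: Fri/Thu  2073: Sat/Sat  2074: Sun/Sun  2075: Mon/Mon  2076: Wed/Tue  2077: Thu/Thu  2078: Fri/Fri ✓  2079: Sat/Sat  2080: Mon/Sun  2081: Tue/Tue  2082: Wed/Wed  2083: Thu/Thu  2084: Sat/Fri  2085: Sun/Sun  …(7 more)…  2093: Wed/Wed  2094: Thu/Thu  2095: Fri/Fri ✓  2096: Sun/Sat  2097: Mon/Mon  2098: Tue/Tue  2099: Wed/Wed  2100: Thu/Thu  2101: Fri/Fri ✓  2102: Sat/Sat  2103: Sun/Sun  2104: Tue/Mon  2105: Wed/Wed  2106: Thu/Thu
Both conditions hold in: 2078, 2089, 2095, 2101 — 4.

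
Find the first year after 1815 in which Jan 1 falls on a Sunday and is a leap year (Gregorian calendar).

1832

Jan 1 advances by 2 weekdays after a leap year and by 1 after a common year.
1815: Jan 1 is Sunday.
1816: Monday (leap)
1817: Wednesday
1818: Thursday
1819: Friday
1820: Saturday (leap)
1821: Monday
1822: Tuesday
1823: Wednesday
1824: Thursday (leap)
1825: Saturday
1826: Sunday
1827: Monday
1828: Tuesday (leap)
1829: Thursday
1830: Friday
1831: Saturday
1832: Sunday (leap)
1832 begins on a Sunday and is a leap year.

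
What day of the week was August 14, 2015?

January 1, 2015 is a Thursday.
August 14 is day 226 of the year, i.e. 225 days after Jan 1.
225 mod 7 = 1, so advance 1 weekday from Thursday: Friday.

Friday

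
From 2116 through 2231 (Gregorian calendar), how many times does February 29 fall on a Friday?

Leap years in 2116–2231: 28 of them.
Feb 29 weekday advances by 5 (mod 7) from one leap year to the next four years later (or differs when a century non-leap intervenes).
Leap-day weekdays: 2116:Sat 2120:Thu 2124:Tue 2128:Sun 2132:Fri✓ 2136:Wed 2140:Mon 2144:Sat 2148:Thu 2152:Tue 2156:Sun 2160:Fri✓ 2164:Wed 2168:Mon 2172:Sat 2176:Thu 2180:Tue 2184:Sun 2188:Fri✓ 2192:Wed 2196:Mon 2204:Wed 2208:Mon 2212:Sat 2216:Thu 2220:Tue 2224:Sun 2228:Fri✓
Friday: 2132, 2160, 2188, 2228 → 4.

4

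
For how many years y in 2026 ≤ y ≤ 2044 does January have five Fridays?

January has 31 days; it has five Fridays when Friday falls among the first (month-length − 28) days — i.e. when January 1 is one of Friday/Thursday/Wednesday.
January 1 by year: 2026:Thu✓ 2027:Fri✓ 2028:Sat 2029:Mon 2030:Tue 2031:Wed✓ 2032:Thu✓ 2033:Sat 2034:Sun 2035:Mon 2036:Tue 2037:Thu✓ 2038:Fri✓ 2039:Sat 2040:Sun 2041:Tue 2042:Wed✓ 2043:Thu✓ 2044:Fri✓
Years with five Fridays: 2026, 2027, 2031, 2032, 2037, 2038, 2042, 2043, 2044 → 9.

9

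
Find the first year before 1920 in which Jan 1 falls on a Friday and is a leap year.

Jan 1 advances by 2 weekdays after a leap year and by 1 after a common year.
1920: Jan 1 is Thursday (leap).
1919: Wednesday
1918: Tuesday
1917: Monday
1916: Saturday (leap)
1915: Friday
1914: Thursday
1913: Wednesday
1912: Monday (leap)
1911: Sunday
1910: Saturday
1909: Friday
1908: Wednesday (leap)
1907: Tuesday
1906: Monday
1905: Sunday
1904: Friday (leap)
1904 begins on a Friday and is a leap year.

1904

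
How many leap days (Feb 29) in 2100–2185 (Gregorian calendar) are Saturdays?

3

Leap years in 2100–2185: 21 of them.
Feb 29 weekday advances by 5 (mod 7) from one leap year to the next four years later (or differs when a century non-leap intervenes).
Leap-day weekdays: 2104:Fri 2108:Wed 2112:Mon 2116:Sat✓ 2120:Thu 2124:Tue 2128:Sun 2132:Fri 2136:Wed 2140:Mon 2144:Sat✓ 2148:Thu 2152:Tue 2156:Sun 2160:Fri 2164:Wed 2168:Mon 2172:Sat✓ 2176:Thu 2180:Tue 2184:Sun
Saturday: 2116, 2144, 2172 → 3.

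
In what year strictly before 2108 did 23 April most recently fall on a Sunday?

From one year to the next, a fixed date's weekday advances by 1, or by 2 when a Feb 29 lies between the two dates.
2108: April 23 is Monday.
2107: Saturday (−2)
2106: Friday (−1)
2105: Thursday (−1)
2104: Wednesday (−1)
2103: Monday (−2)
2102: Sunday (−1)
23 April falls on a Sunday in 2102.

2102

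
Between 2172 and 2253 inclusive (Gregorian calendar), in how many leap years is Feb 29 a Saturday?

3

Leap years in 2172–2253: 20 of them.
Feb 29 weekday advances by 5 (mod 7) from one leap year to the next four years later (or differs when a century non-leap intervenes).
Leap-day weekdays: 2172:Sat✓ 2176:Thu 2180:Tue 2184:Sun 2188:Fri 2192:Wed 2196:Mon 2204:Wed 2208:Mon 2212:Sat✓ 2216:Thu 2220:Tue 2224:Sun 2228:Fri 2232:Wed 2236:Mon 2240:Sat✓ 2244:Thu 2248:Tue 2252:Sun
Saturday: 2172, 2212, 2240 → 3.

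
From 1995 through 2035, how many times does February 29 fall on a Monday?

1

Leap years in 1995–2035: 10 of them.
Feb 29 weekday advances by 5 (mod 7) from one leap year to the next four years later (or differs when a century non-leap intervenes).
Leap-day weekdays: 1996:Thu 2000:Tue 2004:Sun 2008:Fri 2012:Wed 2016:Mon✓ 2020:Sat 2024:Thu 2028:Tue 2032:Sun
Monday: 2016 → 1.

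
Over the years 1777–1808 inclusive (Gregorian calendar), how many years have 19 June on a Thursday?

6

Track 19 June's weekday year by year (advancing +1, or +2 across a Feb 29):
  1777: Thu ✓  1778: Fri (+1)  1779: Sat (+1)  1780: Mon (+2)  1781: Tue (+1)
  1782: Wed (+1)  1783: Thu (+1) ✓  1784: Sat (+2)  1785: Sun (+1)  1786: Mon (+1)
  1787: Tue (+1)  1788: Thu (+2) ✓  1789: Fri (+1)  1790: Sat (+1)  … (4 more years) …
  1795: Fri (+1)  1796: Sun (+2)  1797: Mon (+1)  1798: Tue (+1)  1799: Wed (+1)
  1800: Thu (+1) ✓  1801: Fri (+1)  1802: Sat (+1)  1803: Sun (+1)  1804: Tue (+2)
  1805: Wed (+1)  1806: Thu (+1) ✓  1807: Fri (+1)  1808: Sun (+2)
Thursday years: 1777, 1783, 1788, 1794, 1800, 1806 — 6 in total.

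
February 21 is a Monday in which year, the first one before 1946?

1944

From one year to the next, a fixed date's weekday advances by 1, or by 2 when a Feb 29 lies between the two dates.
1946: February 21 is Thursday.
1945: Wednesday (−1)
1944: Monday (−2)
February 21 falls on a Monday in 1944.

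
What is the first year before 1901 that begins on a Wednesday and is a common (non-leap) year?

1890

Jan 1 advances by 2 weekdays after a leap year and by 1 after a common year.
1901: Jan 1 is Tuesday.
1900: Monday
1899: Sunday
1898: Saturday
1897: Friday
1896: Wednesday (leap)
1895: Tuesday
1894: Monday
1893: Sunday
1892: Friday (leap)
1891: Thursday
1890: Wednesday
1890 begins on a Wednesday and is a common year.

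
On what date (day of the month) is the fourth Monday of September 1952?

September 1, 1952 is a Monday, so the first Monday is the 1st.
The fourth Monday is 1 + 21 = 22.

22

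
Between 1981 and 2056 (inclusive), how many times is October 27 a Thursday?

Track October 27's weekday year by year (advancing +1, or +2 across a Feb 29):
  1981: Tue  1982: Wed (+1)  1983: Thu (+1) ✓  1984: Sat (+2)  1985: Sun (+1)
  1986: Mon (+1)  1987: Tue (+1)  1988: Thu (+2) ✓  1989: Fri (+1)  1990: Sat (+1)
  1991: Sun (+1)  1992: Tue (+2)  1993: Wed (+1)  1994: Thu (+1) ✓  … (48 more years) …
  2043: Tue (+1)  2044: Thu (+2) ✓  2045: Fri (+1)  2046: Sat (+1)  2047: Sun (+1)
  2048: Tue (+2)  2049: Wed (+1)  2050: Thu (+1) ✓  2051: Fri (+1)  2052: Sun (+2)
  2053: Mon (+1)  2054: Tue (+1)  2055: Wed (+1)  2056: Fri (+2)
Thursday years: 1983, 1988, 1994, 2005, 2011, 2016, 2022, 2033, 2039, 2044, 2050 — 11 in total.

11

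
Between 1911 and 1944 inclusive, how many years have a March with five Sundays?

March has 31 days; it has five Sundays when Sunday falls among the first (month-length − 28) days — i.e. when March 1 is one of Sunday/Saturday/Friday.
March 1 by year: 1911:Wed 1912:Fri✓ 1913:Sat✓ 1914:Sun✓ 1915:Mon 1916:Wed 1917:Thu 1918:Fri✓ 1919:Sat✓ 1920:Mon 1921:Tue 1922:Wed 1923:Thu 1924:Sat✓ 1925:Sun✓ …(4 more)… 1930:Sat✓ 1931:Sun✓ 1932:Tue 1933:Wed 1934:Thu 1935:Fri✓ 1936:Sun✓ 1937:Mon 1938:Tue 1939:Wed 1940:Fri✓ 1941:Sat✓ 1942:Sun✓ 1943:Mon 1944:Wed
Years with five Sundays: 1912, 1913, 1914, 1918, 1919, 1924, 1925, 1929, 1930, 1931, 1935, 1936, 1940, 1941, 1942 → 15.

15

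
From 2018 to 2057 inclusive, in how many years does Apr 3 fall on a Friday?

Track Apr 3's weekday year by year (advancing +1, or +2 across a Feb 29):
  2018: Tue  2019: Wed (+1)  2020: Fri (+2) ✓  2021: Sat (+1)  2022: Sun (+1)
  2023: Mon (+1)  2024: Wed (+2)  2025: Thu (+1)  2026: Fri (+1) ✓  2027: Sat (+1)
  2028: Mon (+2)  2029: Tue (+1)  2030: Wed (+1)  2031: Thu (+1)  … (12 more years) …
  2044: Sun (+2)  2045: Mon (+1)  2046: Tue (+1)  2047: Wed (+1)  2048: Fri (+2) ✓
  2049: Sat (+1)  2050: Sun (+1)  2051: Mon (+1)  2052: Wed (+2)  2053: Thu (+1)
  2054: Fri (+1) ✓  2055: Sat (+1)  2056: Mon (+2)  2057: Tue (+1)
Friday years: 2020, 2026, 2037, 2043, 2048, 2054 — 6 in total.

6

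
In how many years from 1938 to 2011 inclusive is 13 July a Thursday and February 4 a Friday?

Check each year's weekday for 13 July and February 4:
  1938: Wed/Fri  1939: Thu/Sat  1940: Sat/Sun  1941: Sun/Tue  1942: Mon/Wed  1943: Tue/Thu  1944: Thu/Fri ✓  1945: Fri/Sun  1946: Sat/Mon  1947: Sun/Tue  1948: Tue/Wed  1949: Wed/Fri  1950: Thu/Sat  1951: Fri/Sun  …(46 more)…  1998: Mon/Wed  1999: Tue/Thu  2000: Thu/Fri ✓  2001: Fri/Sun  2002: Sat/Mon  2003: Sun/Tue  2004: Tue/Wed  2005: Wed/Fri  2006: Thu/Sat  2007: Fri/Sun  2008: Sun/Mon  2009: Mon/Wed  2010: Tue/Thu  2011: Wed/Fri
Both conditions hold in: 1944, 1972, 2000 — 3.

3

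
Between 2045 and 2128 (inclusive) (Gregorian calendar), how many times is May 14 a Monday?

12

Track May 14's weekday year by year (advancing +1, or +2 across a Feb 29):
  2045: Sun  2046: Mon (+1) ✓  2047: Tue (+1)  2048: Thu (+2)  2049: Fri (+1)
  2050: Sat (+1)  2051: Sun (+1)  2052: Tue (+2)  2053: Wed (+1)  2054: Thu (+1)
  2055: Fri (+1)  2056: Sun (+2)  2057: Mon (+1) ✓  2058: Tue (+1)  … (56 more years) …
  2115: Tue (+1)  2116: Thu (+2)  2117: Fri (+1)  2118: Sat (+1)  2119: Sun (+1)
  2120: Tue (+2)  2121: Wed (+1)  2122: Thu (+1)  2123: Fri (+1)  2124: Sun (+2)
  2125: Mon (+1) ✓  2126: Tue (+1)  2127: Wed (+1)  2128: Fri (+2)
Monday years: 2046, 2057, 2063, 2068, 2074, 2085, 2091, 2096, 2103, 2108, 2114, 2125 — 12 in total.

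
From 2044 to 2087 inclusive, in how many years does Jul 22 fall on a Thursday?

6

Track Jul 22's weekday year by year (advancing +1, or +2 across a Feb 29):
  2044: Fri  2045: Sat (+1)  2046: Sun (+1)  2047: Mon (+1)  2048: Wed (+2)
  2049: Thu (+1) ✓  2050: Fri (+1)  2051: Sat (+1)  2052: Mon (+2)  2053: Tue (+1)
  2054: Wed (+1)  2055: Thu (+1) ✓  2056: Sat (+2)  2057: Sun (+1)  … (16 more years) …
  2074: Sun (+1)  2075: Mon (+1)  2076: Wed (+2)  2077: Thu (+1) ✓  2078: Fri (+1)
  2079: Sat (+1)  2080: Mon (+2)  2081: Tue (+1)  2082: Wed (+1)  2083: Thu (+1) ✓
  2084: Sat (+2)  2085: Sun (+1)  2086: Mon (+1)  2087: Tue (+1)
Thursday years: 2049, 2055, 2060, 2066, 2077, 2083 — 6 in total.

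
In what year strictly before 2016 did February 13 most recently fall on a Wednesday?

2013

From one year to the next, a fixed date's weekday advances by 1, or by 2 when a Feb 29 lies between the two dates.
2016: February 13 is Saturday.
2015: Friday (−1)
2014: Thursday (−1)
2013: Wednesday (−1)
February 13 falls on a Wednesday in 2013.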